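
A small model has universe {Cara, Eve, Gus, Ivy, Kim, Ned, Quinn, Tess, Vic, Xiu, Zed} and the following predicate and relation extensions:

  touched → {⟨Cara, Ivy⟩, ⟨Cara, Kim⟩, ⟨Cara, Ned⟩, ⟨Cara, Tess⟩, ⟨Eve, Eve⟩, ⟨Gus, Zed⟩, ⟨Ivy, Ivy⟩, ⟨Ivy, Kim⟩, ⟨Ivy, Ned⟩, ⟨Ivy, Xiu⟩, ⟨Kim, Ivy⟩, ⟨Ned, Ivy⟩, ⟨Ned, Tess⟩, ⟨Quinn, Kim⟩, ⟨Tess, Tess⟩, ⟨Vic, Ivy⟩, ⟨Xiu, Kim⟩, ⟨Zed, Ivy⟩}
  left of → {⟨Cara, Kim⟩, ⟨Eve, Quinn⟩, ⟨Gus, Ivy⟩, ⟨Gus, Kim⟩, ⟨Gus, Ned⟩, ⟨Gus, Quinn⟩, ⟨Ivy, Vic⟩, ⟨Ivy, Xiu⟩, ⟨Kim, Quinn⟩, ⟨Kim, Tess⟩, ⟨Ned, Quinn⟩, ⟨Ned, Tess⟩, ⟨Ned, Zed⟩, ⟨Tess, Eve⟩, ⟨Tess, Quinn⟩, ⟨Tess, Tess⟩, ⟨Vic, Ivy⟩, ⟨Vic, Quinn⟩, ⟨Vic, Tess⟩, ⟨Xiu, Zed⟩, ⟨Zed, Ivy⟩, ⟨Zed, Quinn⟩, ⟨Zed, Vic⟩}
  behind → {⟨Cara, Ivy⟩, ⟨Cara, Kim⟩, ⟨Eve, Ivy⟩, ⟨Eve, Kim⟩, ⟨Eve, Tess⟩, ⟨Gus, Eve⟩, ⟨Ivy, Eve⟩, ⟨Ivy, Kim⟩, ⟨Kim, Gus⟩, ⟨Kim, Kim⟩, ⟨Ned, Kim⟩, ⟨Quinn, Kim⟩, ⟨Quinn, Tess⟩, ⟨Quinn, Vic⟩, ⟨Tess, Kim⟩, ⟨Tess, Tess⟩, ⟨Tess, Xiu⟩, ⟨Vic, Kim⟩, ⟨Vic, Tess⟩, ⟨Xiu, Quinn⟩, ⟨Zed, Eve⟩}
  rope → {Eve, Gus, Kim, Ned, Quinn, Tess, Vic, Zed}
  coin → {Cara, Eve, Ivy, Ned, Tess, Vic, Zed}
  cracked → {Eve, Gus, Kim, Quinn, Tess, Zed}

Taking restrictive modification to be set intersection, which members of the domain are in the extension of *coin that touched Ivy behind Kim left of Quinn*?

⟦that touched Ivy⟧ = {x : ⟨x, Ivy⟩ ∈ ⟦touched⟧} = {Cara, Ivy, Kim, Ned, Vic, Zed}
⟦behind Kim⟧ = {x : ⟨x, Kim⟩ ∈ ⟦behind⟧} = {Cara, Eve, Ivy, Kim, Ned, Quinn, Tess, Vic}
⟦left of Quinn⟧ = {x : ⟨x, Quinn⟩ ∈ ⟦left of⟧} = {Eve, Gus, Kim, Ned, Tess, Vic, Zed}
⟦coin⟧ = {Cara, Eve, Ivy, Ned, Tess, Vic, Zed}
… ∩ ⟦that touched Ivy⟧ = {Cara, Eve, Ivy, Ned, Tess, Vic, Zed} ∩ {Cara, Ivy, Kim, Ned, Vic, Zed} = {Cara, Ivy, Ned, Vic, Zed}
… ∩ ⟦behind Kim⟧ = {Cara, Ivy, Ned, Vic, Zed} ∩ {Cara, Eve, Ivy, Kim, Ned, Quinn, Tess, Vic} = {Cara, Ivy, Ned, Vic}
… ∩ ⟦left of Quinn⟧ = {Cara, Ivy, Ned, Vic} ∩ {Eve, Gus, Kim, Ned, Tess, Vic, Zed} = {Ned, Vic}
So ⟦coin that touched Ivy behind Kim left of Quinn⟧ = {Ned, Vic}.

{Ned, Vic}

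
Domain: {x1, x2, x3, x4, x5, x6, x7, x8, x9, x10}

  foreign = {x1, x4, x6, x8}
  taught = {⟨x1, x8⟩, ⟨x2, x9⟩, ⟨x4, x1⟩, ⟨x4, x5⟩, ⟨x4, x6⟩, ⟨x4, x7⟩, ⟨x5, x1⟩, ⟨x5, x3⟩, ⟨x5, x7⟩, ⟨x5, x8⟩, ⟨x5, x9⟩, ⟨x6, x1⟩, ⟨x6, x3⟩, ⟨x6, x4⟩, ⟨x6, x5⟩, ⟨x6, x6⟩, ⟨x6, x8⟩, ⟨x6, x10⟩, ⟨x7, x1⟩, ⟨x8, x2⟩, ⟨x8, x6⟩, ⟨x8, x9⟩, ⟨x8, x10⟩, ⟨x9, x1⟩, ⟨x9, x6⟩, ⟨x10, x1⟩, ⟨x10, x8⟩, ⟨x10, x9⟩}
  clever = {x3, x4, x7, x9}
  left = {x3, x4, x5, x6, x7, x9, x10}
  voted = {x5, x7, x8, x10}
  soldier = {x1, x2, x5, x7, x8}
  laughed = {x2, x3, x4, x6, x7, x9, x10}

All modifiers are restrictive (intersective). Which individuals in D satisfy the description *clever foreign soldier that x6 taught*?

⟦that x6 taught⟧ = {x : ⟨x6, x⟩ ∈ ⟦taught⟧} = {x1, x3, x4, x5, x6, x8, x10}
⟦soldier⟧ = {x1, x2, x5, x7, x8}
… ∩ ⟦that x6 taught⟧ = {x1, x2, x5, x7, x8} ∩ {x1, x3, x4, x5, x6, x8, x10} = {x1, x5, x8}
… ∩ ⟦clever⟧ = {x1, x5, x8} ∩ {x3, x4, x7, x9} = ∅
… ∩ ⟦foreign⟧ = ∅ ∩ {x1, x4, x6, x8} = ∅
So ⟦clever foreign soldier that x6 taught⟧ = { }.

{ }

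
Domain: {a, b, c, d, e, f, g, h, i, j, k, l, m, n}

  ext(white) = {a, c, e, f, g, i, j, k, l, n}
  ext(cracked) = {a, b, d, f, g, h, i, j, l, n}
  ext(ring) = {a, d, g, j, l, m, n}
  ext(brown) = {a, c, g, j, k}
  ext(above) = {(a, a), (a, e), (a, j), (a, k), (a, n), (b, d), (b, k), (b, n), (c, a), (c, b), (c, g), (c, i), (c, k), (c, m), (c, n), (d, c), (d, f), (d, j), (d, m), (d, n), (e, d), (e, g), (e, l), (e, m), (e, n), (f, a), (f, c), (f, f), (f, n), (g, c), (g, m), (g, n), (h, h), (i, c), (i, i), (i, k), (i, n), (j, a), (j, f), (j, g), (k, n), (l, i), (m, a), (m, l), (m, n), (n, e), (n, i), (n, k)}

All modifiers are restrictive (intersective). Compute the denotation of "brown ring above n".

{a, g}

⟦above n⟧ = {x : ⟨x, n⟩ ∈ ⟦above⟧} = {a, b, c, d, e, f, g, i, k, m}
⟦ring⟧ = {a, d, g, j, l, m, n}
… ∩ ⟦above n⟧ = {a, d, g, j, l, m, n} ∩ {a, b, c, d, e, f, g, i, k, m} = {a, d, g, m}
… ∩ ⟦brown⟧ = {a, d, g, m} ∩ {a, c, g, j, k} = {a, g}
So ⟦brown ring above n⟧ = {a, g}.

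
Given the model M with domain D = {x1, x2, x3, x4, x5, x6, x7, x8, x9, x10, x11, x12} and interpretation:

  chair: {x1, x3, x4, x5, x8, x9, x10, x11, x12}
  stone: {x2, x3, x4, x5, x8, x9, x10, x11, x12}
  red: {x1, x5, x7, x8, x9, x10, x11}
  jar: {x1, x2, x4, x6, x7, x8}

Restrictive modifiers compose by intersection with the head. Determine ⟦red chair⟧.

⟦chair⟧ = {x1, x3, x4, x5, x8, x9, x10, x11, x12}
… ∩ ⟦red⟧ = {x1, x3, x4, x5, x8, x9, x10, x11, x12} ∩ {x1, x5, x7, x8, x9, x10, x11} = {x1, x5, x8, x9, x10, x11}
So ⟦red chair⟧ = {x1, x5, x8, x9, x10, x11}.

{x1, x5, x8, x9, x10, x11}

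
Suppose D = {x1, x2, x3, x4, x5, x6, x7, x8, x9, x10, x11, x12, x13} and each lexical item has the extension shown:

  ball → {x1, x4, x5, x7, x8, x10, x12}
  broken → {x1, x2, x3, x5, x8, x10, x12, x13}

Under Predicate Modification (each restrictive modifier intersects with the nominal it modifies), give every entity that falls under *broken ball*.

⟦ball⟧ = {x1, x4, x5, x7, x8, x10, x12}
… ∩ ⟦broken⟧ = {x1, x4, x5, x7, x8, x10, x12} ∩ {x1, x2, x3, x5, x8, x10, x12, x13} = {x1, x5, x8, x10, x12}
So ⟦broken ball⟧ = {x1, x5, x8, x10, x12}.

{x1, x5, x8, x10, x12}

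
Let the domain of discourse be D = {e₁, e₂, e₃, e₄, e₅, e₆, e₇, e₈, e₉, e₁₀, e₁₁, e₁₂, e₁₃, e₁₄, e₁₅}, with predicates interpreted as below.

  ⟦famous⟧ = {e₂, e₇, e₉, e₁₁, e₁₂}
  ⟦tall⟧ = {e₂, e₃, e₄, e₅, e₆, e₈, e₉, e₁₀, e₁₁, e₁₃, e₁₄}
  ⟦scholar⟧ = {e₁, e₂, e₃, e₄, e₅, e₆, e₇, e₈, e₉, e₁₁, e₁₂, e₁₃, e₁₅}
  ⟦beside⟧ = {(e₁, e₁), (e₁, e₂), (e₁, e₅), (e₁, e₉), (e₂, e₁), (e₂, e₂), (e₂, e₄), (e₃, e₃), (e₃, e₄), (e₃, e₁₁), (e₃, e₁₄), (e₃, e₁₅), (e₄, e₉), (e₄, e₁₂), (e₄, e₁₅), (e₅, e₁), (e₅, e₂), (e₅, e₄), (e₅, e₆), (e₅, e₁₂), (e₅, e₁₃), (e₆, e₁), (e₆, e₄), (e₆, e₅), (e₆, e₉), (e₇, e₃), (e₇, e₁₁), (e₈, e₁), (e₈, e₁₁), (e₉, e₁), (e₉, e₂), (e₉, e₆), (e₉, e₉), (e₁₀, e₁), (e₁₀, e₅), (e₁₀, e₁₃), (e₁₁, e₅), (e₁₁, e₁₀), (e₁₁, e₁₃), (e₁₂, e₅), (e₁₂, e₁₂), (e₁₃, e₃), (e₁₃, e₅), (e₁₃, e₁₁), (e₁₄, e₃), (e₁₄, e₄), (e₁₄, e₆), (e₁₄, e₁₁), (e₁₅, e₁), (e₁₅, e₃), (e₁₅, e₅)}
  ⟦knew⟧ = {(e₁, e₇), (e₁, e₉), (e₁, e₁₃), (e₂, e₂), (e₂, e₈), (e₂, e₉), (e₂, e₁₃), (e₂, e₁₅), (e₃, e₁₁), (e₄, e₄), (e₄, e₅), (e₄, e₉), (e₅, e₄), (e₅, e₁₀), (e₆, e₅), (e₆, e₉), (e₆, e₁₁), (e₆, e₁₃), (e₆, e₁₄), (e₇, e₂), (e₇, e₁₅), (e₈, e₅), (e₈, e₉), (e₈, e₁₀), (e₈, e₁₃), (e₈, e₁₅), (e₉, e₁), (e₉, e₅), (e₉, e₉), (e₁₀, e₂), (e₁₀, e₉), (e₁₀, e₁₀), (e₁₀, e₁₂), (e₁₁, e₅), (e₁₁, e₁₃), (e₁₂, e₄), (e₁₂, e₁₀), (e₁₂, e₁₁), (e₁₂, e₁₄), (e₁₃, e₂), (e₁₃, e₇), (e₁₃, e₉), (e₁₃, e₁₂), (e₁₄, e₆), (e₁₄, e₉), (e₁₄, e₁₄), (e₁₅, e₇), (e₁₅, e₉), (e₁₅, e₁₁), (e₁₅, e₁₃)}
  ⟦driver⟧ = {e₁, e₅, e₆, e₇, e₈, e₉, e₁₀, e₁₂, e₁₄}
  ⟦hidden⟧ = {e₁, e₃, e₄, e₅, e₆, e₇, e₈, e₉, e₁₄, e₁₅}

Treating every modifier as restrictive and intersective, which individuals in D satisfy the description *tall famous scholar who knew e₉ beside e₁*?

⟦who knew e₉⟧ = {x : ⟨x, e₉⟩ ∈ ⟦knew⟧} = {e₁, e₂, e₄, e₆, e₈, e₉, e₁₀, e₁₃, e₁₄, e₁₅}
⟦beside e₁⟧ = {x : ⟨x, e₁⟩ ∈ ⟦beside⟧} = {e₁, e₂, e₅, e₆, e₈, e₉, e₁₀, e₁₅}
⟦scholar⟧ = {e₁, e₂, e₃, e₄, e₅, e₆, e₇, e₈, e₉, e₁₁, e₁₂, e₁₃, e₁₅}
… ∩ ⟦who knew e₉⟧ = {e₁, e₂, e₃, e₄, e₅, e₆, e₇, e₈, e₉, e₁₁, e₁₂, e₁₃, e₁₅} ∩ {e₁, e₂, e₄, e₆, e₈, e₉, e₁₀, e₁₃, e₁₄, e₁₅} = {e₁, e₂, e₄, e₆, e₈, e₉, e₁₃, e₁₅}
… ∩ ⟦beside e₁⟧ = {e₁, e₂, e₄, e₆, e₈, e₉, e₁₃, e₁₅} ∩ {e₁, e₂, e₅, e₆, e₈, e₉, e₁₀, e₁₅} = {e₁, e₂, e₆, e₈, e₉, e₁₅}
… ∩ ⟦tall⟧ = {e₁, e₂, e₆, e₈, e₉, e₁₅} ∩ {e₂, e₃, e₄, e₅, e₆, e₈, e₉, e₁₀, e₁₁, e₁₃, e₁₄} = {e₂, e₆, e₈, e₉}
… ∩ ⟦famous⟧ = {e₂, e₆, e₈, e₉} ∩ {e₂, e₇, e₉, e₁₁, e₁₂} = {e₂, e₉}
So ⟦tall famous scholar who knew e₉ beside e₁⟧ = {e₂, e₉}.

{e₂, e₉}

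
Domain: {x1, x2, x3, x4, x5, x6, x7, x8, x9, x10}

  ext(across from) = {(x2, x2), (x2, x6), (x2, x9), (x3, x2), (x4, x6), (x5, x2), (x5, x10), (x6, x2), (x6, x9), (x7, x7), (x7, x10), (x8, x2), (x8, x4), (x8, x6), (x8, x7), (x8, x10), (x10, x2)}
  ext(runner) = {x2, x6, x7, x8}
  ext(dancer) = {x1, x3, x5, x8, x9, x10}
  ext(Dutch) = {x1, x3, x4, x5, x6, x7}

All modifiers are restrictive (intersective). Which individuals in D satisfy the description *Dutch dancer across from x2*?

{x3, x5}

⟦across from x2⟧ = {x : ⟨x, x2⟩ ∈ ⟦across from⟧} = {x2, x3, x5, x6, x8, x10}
⟦dancer⟧ = {x1, x3, x5, x8, x9, x10}
… ∩ ⟦across from x2⟧ = {x1, x3, x5, x8, x9, x10} ∩ {x2, x3, x5, x6, x8, x10} = {x3, x5, x8, x10}
… ∩ ⟦Dutch⟧ = {x3, x5, x8, x10} ∩ {x1, x3, x4, x5, x6, x7} = {x3, x5}
So ⟦Dutch dancer across from x2⟧ = {x3, x5}.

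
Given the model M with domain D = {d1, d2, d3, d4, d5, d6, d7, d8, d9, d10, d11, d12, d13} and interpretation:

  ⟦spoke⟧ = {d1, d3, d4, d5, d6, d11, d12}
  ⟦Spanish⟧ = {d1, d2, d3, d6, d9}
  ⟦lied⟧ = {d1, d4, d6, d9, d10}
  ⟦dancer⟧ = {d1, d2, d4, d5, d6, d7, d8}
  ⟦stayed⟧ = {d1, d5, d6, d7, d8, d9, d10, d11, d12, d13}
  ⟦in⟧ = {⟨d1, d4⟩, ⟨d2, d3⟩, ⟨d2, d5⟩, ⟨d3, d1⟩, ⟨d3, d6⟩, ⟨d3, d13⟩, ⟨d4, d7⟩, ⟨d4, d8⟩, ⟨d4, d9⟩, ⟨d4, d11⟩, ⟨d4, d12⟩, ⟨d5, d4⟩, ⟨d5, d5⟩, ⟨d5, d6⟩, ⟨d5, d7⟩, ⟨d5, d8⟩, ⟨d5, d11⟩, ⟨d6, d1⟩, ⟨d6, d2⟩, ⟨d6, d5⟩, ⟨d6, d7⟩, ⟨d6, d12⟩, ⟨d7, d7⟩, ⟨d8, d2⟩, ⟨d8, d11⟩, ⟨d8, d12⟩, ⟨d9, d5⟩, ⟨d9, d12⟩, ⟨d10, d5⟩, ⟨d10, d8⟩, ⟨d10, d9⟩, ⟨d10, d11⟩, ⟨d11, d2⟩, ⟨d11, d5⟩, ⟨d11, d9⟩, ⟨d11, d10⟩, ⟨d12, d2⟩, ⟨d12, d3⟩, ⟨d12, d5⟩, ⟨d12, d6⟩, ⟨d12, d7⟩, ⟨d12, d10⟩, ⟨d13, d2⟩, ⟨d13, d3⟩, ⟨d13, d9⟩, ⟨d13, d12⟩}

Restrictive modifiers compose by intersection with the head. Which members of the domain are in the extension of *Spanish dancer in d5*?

⟦in d5⟧ = {x : ⟨x, d5⟩ ∈ ⟦in⟧} = {d2, d5, d6, d9, d10, d11, d12}
⟦dancer⟧ = {d1, d2, d4, d5, d6, d7, d8}
… ∩ ⟦in d5⟧ = {d1, d2, d4, d5, d6, d7, d8} ∩ {d2, d5, d6, d9, d10, d11, d12} = {d2, d5, d6}
… ∩ ⟦Spanish⟧ = {d2, d5, d6} ∩ {d1, d2, d3, d6, d9} = {d2, d6}
So ⟦Spanish dancer in d5⟧ = {d2, d6}.

{d2, d6}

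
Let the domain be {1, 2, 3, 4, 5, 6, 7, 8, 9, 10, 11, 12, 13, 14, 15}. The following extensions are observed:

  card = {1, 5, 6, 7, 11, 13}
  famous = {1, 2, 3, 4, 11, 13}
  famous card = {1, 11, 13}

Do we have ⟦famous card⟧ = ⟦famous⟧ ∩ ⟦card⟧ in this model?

⟦famous⟧ ∩ ⟦card⟧ = {1, 2, 3, 4, 11, 13} ∩ {1, 5, 6, 7, 11, 13} = {1, 11, 13}
Observed ⟦famous card⟧ = {1, 11, 13}.
These coincide, so the modifier is intersective here.

yes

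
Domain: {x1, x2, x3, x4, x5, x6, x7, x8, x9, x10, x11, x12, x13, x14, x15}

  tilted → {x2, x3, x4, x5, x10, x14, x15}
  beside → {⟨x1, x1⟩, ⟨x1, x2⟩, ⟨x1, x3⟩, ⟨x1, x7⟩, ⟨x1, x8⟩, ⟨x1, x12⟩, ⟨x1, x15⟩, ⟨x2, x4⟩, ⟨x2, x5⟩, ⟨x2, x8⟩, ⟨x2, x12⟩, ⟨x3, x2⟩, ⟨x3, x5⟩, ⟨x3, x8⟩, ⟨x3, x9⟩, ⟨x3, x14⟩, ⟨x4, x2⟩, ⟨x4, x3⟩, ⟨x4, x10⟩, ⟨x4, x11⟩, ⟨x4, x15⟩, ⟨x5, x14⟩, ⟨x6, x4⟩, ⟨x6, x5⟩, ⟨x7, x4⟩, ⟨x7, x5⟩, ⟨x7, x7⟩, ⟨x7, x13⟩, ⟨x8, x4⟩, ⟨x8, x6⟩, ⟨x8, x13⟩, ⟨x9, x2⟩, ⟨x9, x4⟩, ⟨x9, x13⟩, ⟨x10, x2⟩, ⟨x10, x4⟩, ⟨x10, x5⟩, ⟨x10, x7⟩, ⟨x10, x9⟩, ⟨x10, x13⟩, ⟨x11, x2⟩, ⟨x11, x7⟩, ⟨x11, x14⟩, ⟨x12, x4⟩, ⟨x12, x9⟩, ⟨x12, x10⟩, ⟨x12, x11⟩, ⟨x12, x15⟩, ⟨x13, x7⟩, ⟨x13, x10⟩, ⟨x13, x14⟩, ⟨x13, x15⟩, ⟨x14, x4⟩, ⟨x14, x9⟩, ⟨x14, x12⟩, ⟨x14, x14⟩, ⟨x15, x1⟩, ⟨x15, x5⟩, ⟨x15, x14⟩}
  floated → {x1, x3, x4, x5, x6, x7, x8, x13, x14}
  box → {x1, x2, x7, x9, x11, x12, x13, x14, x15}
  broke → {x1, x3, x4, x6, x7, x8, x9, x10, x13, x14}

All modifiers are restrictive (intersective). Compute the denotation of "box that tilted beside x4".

{x2, x14}

⟦that tilted⟧ = ⟦tilted⟧ = {x2, x3, x4, x5, x10, x14, x15}
⟦beside x4⟧ = {x : ⟨x, x4⟩ ∈ ⟦beside⟧} = {x2, x6, x7, x8, x9, x10, x12, x14}
⟦box⟧ = {x1, x2, x7, x9, x11, x12, x13, x14, x15}
… ∩ ⟦that tilted⟧ = {x1, x2, x7, x9, x11, x12, x13, x14, x15} ∩ {x2, x3, x4, x5, x10, x14, x15} = {x2, x14, x15}
… ∩ ⟦beside x4⟧ = {x2, x14, x15} ∩ {x2, x6, x7, x8, x9, x10, x12, x14} = {x2, x14}
So ⟦box that tilted beside x4⟧ = {x2, x14}.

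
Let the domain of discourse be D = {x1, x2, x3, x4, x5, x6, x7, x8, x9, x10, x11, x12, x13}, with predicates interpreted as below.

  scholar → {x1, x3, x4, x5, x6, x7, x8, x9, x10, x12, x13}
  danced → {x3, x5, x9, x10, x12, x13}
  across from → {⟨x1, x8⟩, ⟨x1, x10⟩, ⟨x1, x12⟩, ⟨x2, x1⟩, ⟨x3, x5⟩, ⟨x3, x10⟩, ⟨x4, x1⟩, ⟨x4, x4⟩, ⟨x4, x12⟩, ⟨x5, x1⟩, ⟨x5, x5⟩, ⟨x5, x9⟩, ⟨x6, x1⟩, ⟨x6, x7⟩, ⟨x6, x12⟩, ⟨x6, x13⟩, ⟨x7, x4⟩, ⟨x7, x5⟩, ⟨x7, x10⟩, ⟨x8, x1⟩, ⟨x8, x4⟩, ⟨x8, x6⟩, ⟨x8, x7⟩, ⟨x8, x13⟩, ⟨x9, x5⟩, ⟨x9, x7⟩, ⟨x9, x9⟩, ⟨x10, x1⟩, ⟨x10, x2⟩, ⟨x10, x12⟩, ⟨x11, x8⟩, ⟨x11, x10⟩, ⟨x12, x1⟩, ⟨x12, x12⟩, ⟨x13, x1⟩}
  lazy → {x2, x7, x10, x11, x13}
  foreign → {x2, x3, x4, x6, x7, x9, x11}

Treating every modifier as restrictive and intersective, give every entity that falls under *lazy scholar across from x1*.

⟦across from x1⟧ = {x : ⟨x, x1⟩ ∈ ⟦across from⟧} = {x2, x4, x5, x6, x8, x10, x12, x13}
⟦scholar⟧ = {x1, x3, x4, x5, x6, x7, x8, x9, x10, x12, x13}
… ∩ ⟦across from x1⟧ = {x1, x3, x4, x5, x6, x7, x8, x9, x10, x12, x13} ∩ {x2, x4, x5, x6, x8, x10, x12, x13} = {x4, x5, x6, x8, x10, x12, x13}
… ∩ ⟦lazy⟧ = {x4, x5, x6, x8, x10, x12, x13} ∩ {x2, x7, x10, x11, x13} = {x10, x13}
So ⟦lazy scholar across from x1⟧ = {x10, x13}.

{x10, x13}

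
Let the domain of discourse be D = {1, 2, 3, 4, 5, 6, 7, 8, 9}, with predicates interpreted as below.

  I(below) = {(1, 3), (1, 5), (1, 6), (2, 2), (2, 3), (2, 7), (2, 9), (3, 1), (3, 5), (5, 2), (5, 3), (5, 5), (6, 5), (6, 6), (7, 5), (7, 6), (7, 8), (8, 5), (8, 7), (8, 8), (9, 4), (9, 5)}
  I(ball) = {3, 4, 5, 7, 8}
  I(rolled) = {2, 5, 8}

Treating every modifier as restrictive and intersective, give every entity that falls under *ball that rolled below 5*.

{5, 8}

⟦that rolled⟧ = ⟦rolled⟧ = {2, 5, 8}
⟦below 5⟧ = {x : ⟨x, 5⟩ ∈ ⟦below⟧} = {1, 3, 5, 6, 7, 8, 9}
⟦ball⟧ = {3, 4, 5, 7, 8}
… ∩ ⟦that rolled⟧ = {3, 4, 5, 7, 8} ∩ {2, 5, 8} = {5, 8}
… ∩ ⟦below 5⟧ = {5, 8} ∩ {1, 3, 5, 6, 7, 8, 9} = {5, 8}
So ⟦ball that rolled below 5⟧ = {5, 8}.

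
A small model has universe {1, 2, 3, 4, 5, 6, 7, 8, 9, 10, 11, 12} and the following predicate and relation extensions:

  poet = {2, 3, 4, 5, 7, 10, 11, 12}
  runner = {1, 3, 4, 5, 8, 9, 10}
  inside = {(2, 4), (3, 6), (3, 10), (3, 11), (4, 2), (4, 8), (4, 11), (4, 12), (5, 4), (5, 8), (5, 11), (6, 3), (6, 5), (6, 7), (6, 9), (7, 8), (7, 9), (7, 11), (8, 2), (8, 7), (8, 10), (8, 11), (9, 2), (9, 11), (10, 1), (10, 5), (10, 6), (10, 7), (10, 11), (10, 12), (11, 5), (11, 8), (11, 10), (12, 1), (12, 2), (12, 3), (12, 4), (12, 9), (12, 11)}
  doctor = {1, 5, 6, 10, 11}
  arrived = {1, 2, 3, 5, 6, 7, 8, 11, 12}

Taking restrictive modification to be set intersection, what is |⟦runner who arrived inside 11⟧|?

3

⟦who arrived⟧ = ⟦arrived⟧ = {1, 2, 3, 5, 6, 7, 8, 11, 12}
⟦inside 11⟧ = {x : ⟨x, 11⟩ ∈ ⟦inside⟧} = {3, 4, 5, 7, 8, 9, 10, 12}
⟦runner⟧ = {1, 3, 4, 5, 8, 9, 10}
… ∩ ⟦who arrived⟧ = {1, 3, 4, 5, 8, 9, 10} ∩ {1, 2, 3, 5, 6, 7, 8, 11, 12} = {1, 3, 5, 8}
… ∩ ⟦inside 11⟧ = {1, 3, 5, 8} ∩ {3, 4, 5, 7, 8, 9, 10, 12} = {3, 5, 8}
⟦runner who arrived inside 11⟧ = {3, 5, 8}, so the cardinality is 3.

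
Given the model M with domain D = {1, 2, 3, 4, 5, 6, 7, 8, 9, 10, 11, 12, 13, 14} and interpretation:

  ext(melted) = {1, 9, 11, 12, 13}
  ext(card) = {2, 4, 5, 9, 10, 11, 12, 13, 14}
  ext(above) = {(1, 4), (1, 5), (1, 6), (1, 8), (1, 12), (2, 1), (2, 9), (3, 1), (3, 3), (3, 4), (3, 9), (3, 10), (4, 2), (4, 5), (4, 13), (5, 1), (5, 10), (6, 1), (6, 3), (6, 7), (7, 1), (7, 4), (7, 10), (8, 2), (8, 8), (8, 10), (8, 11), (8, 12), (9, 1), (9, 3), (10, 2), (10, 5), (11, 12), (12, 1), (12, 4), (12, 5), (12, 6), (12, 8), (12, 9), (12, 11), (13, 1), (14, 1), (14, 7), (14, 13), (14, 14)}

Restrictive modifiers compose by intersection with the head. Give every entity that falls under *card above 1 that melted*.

⟦above 1⟧ = {x : ⟨x, 1⟩ ∈ ⟦above⟧} = {2, 3, 5, 6, 7, 9, 12, 13, 14}
⟦that melted⟧ = ⟦melted⟧ = {1, 9, 11, 12, 13}
⟦card⟧ = {2, 4, 5, 9, 10, 11, 12, 13, 14}
… ∩ ⟦above 1⟧ = {2, 4, 5, 9, 10, 11, 12, 13, 14} ∩ {2, 3, 5, 6, 7, 9, 12, 13, 14} = {2, 5, 9, 12, 13, 14}
… ∩ ⟦that melted⟧ = {2, 5, 9, 12, 13, 14} ∩ {1, 9, 11, 12, 13} = {9, 12, 13}
So ⟦card above 1 that melted⟧ = {9, 12, 13}.

{9, 12, 13}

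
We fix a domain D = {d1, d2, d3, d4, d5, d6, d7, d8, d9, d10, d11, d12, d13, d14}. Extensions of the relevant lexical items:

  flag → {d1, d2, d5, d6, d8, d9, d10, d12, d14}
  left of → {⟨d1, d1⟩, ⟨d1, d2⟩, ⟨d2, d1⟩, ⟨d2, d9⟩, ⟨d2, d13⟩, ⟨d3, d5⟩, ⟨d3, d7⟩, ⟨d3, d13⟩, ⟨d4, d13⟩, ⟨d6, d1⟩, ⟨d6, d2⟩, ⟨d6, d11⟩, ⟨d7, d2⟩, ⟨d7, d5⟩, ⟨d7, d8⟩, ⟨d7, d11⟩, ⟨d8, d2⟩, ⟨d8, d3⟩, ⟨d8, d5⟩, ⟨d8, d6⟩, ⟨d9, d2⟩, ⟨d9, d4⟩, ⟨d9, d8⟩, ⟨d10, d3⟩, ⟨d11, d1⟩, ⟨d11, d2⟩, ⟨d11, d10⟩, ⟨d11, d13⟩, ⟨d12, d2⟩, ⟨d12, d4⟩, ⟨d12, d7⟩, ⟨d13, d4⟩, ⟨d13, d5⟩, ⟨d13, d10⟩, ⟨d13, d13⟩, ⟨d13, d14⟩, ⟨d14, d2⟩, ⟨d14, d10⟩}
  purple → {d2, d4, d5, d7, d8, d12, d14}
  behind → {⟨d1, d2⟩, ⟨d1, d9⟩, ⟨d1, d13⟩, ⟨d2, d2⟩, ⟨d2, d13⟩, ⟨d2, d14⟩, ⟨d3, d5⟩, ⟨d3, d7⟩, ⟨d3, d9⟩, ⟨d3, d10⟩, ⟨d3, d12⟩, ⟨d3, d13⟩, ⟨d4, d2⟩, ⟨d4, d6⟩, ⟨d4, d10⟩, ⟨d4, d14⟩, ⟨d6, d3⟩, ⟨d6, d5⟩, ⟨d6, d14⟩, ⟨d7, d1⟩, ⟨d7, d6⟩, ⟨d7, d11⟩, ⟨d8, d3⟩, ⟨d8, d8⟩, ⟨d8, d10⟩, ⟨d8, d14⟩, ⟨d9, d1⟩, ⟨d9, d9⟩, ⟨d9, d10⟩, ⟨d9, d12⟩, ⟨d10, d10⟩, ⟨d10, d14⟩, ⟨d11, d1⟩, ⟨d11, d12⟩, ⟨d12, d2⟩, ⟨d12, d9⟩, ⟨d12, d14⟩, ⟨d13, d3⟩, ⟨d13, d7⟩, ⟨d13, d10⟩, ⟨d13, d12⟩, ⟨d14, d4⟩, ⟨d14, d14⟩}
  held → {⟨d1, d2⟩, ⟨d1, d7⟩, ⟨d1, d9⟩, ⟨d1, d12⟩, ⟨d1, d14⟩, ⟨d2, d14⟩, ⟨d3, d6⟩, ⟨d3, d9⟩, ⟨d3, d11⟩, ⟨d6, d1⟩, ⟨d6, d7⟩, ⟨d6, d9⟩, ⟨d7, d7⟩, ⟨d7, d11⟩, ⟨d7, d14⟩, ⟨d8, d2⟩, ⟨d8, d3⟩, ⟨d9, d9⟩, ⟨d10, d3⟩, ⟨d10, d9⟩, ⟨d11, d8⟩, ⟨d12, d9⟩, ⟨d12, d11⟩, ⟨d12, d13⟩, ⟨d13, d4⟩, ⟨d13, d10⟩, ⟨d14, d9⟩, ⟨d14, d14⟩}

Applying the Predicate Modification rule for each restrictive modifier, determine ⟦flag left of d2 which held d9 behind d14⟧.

⟦left of d2⟧ = {x : ⟨x, d2⟩ ∈ ⟦left of⟧} = {d1, d6, d7, d8, d9, d11, d12, d14}
⟦which held d9⟧ = {x : ⟨x, d9⟩ ∈ ⟦held⟧} = {d1, d3, d6, d9, d10, d12, d14}
⟦behind d14⟧ = {x : ⟨x, d14⟩ ∈ ⟦behind⟧} = {d2, d4, d6, d8, d10, d12, d14}
⟦flag⟧ = {d1, d2, d5, d6, d8, d9, d10, d12, d14}
… ∩ ⟦left of d2⟧ = {d1, d2, d5, d6, d8, d9, d10, d12, d14} ∩ {d1, d6, d7, d8, d9, d11, d12, d14} = {d1, d6, d8, d9, d12, d14}
… ∩ ⟦which held d9⟧ = {d1, d6, d8, d9, d12, d14} ∩ {d1, d3, d6, d9, d10, d12, d14} = {d1, d6, d9, d12, d14}
… ∩ ⟦behind d14⟧ = {d1, d6, d9, d12, d14} ∩ {d2, d4, d6, d8, d10, d12, d14} = {d6, d12, d14}
So ⟦flag left of d2 which held d9 behind d14⟧ = {d6, d12, d14}.

{d6, d12, d14}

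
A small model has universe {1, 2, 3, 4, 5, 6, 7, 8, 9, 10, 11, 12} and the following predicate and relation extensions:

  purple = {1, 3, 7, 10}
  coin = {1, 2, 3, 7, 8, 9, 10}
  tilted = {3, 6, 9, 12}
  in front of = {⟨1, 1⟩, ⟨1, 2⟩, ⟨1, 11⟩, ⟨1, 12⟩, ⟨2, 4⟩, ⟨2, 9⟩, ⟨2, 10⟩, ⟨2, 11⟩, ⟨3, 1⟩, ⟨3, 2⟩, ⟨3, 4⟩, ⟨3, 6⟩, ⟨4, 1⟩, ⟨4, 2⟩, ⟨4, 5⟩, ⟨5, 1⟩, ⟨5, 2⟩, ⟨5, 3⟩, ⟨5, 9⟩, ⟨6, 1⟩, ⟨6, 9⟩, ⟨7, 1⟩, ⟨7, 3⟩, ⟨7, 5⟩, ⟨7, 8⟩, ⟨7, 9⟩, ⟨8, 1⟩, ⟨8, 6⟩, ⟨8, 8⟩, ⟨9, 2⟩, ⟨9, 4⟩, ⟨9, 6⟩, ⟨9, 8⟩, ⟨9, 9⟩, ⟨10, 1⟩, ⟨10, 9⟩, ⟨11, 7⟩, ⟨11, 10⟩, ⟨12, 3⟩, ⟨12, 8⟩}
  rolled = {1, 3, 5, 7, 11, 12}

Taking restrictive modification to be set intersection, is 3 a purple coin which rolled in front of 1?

⟦which rolled⟧ = ⟦rolled⟧ = {1, 3, 5, 7, 11, 12}
⟦in front of 1⟧ = {x : ⟨x, 1⟩ ∈ ⟦in front of⟧} = {1, 3, 4, 5, 6, 7, 8, 10}
⟦coin⟧ = {1, 2, 3, 7, 8, 9, 10}
… ∩ ⟦which rolled⟧ = {1, 2, 3, 7, 8, 9, 10} ∩ {1, 3, 5, 7, 11, 12} = {1, 3, 7}
… ∩ ⟦in front of 1⟧ = {1, 3, 7} ∩ {1, 3, 4, 5, 6, 7, 8, 10} = {1, 3, 7}
… ∩ ⟦purple⟧ = {1, 3, 7} ∩ {1, 3, 7, 10} = {1, 3, 7}
⟦purple coin which rolled in front of 1⟧ = {1, 3, 7}; 3 ∈ this set.

yes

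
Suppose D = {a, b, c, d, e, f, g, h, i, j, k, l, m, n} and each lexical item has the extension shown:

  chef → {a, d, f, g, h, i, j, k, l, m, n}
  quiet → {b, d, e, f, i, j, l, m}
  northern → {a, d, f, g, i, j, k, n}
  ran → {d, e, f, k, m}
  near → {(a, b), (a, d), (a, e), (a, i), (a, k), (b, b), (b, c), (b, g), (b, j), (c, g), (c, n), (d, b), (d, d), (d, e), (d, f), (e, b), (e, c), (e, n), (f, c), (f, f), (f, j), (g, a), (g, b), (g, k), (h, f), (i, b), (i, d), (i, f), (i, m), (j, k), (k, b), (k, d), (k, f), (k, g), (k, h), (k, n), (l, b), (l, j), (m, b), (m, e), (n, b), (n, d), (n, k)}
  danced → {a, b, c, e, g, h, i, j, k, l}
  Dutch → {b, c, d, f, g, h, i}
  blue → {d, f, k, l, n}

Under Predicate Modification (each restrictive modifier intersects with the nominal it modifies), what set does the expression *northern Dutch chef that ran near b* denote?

{d}

⟦that ran⟧ = ⟦ran⟧ = {d, e, f, k, m}
⟦near b⟧ = {x : ⟨x, b⟩ ∈ ⟦near⟧} = {a, b, d, e, g, i, k, l, m, n}
⟦chef⟧ = {a, d, f, g, h, i, j, k, l, m, n}
… ∩ ⟦that ran⟧ = {a, d, f, g, h, i, j, k, l, m, n} ∩ {d, e, f, k, m} = {d, f, k, m}
… ∩ ⟦near b⟧ = {d, f, k, m} ∩ {a, b, d, e, g, i, k, l, m, n} = {d, k, m}
… ∩ ⟦northern⟧ = {d, k, m} ∩ {a, d, f, g, i, j, k, n} = {d, k}
… ∩ ⟦Dutch⟧ = {d, k} ∩ {b, c, d, f, g, h, i} = {d}
So ⟦northern Dutch chef that ran near b⟧ = {d}.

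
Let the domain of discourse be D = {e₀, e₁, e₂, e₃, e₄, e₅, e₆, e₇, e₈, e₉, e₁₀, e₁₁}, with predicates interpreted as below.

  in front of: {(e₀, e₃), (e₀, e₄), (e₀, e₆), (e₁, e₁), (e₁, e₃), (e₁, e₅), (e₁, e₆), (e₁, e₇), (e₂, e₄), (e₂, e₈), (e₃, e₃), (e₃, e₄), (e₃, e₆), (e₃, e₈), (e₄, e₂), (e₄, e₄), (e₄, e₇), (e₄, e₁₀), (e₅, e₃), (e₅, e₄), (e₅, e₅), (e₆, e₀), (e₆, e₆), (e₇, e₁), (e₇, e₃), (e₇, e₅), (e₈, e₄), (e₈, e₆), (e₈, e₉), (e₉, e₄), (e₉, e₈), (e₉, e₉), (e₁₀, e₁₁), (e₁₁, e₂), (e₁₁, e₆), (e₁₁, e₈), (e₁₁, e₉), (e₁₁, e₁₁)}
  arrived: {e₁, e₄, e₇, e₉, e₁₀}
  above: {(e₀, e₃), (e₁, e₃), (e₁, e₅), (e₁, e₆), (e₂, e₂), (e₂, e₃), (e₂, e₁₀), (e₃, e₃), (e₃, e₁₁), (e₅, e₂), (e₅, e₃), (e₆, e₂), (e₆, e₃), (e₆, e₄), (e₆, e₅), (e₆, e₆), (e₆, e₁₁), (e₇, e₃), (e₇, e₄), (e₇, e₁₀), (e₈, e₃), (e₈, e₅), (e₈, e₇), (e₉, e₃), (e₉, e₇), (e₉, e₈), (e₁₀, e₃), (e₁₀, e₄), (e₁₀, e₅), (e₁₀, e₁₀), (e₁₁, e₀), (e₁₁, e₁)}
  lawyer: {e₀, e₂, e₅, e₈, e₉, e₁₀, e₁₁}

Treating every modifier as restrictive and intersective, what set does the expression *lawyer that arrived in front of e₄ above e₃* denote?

{e₉}

⟦that arrived⟧ = ⟦arrived⟧ = {e₁, e₄, e₇, e₉, e₁₀}
⟦in front of e₄⟧ = {x : ⟨x, e₄⟩ ∈ ⟦in front of⟧} = {e₀, e₂, e₃, e₄, e₅, e₈, e₉}
⟦above e₃⟧ = {x : ⟨x, e₃⟩ ∈ ⟦above⟧} = {e₀, e₁, e₂, e₃, e₅, e₆, e₇, e₈, e₉, e₁₀}
⟦lawyer⟧ = {e₀, e₂, e₅, e₈, e₉, e₁₀, e₁₁}
… ∩ ⟦that arrived⟧ = {e₀, e₂, e₅, e₈, e₉, e₁₀, e₁₁} ∩ {e₁, e₄, e₇, e₉, e₁₀} = {e₉, e₁₀}
… ∩ ⟦in front of e₄⟧ = {e₉, e₁₀} ∩ {e₀, e₂, e₃, e₄, e₅, e₈, e₉} = {e₉}
… ∩ ⟦above e₃⟧ = {e₉} ∩ {e₀, e₁, e₂, e₃, e₅, e₆, e₇, e₈, e₉, e₁₀} = {e₉}
So ⟦lawyer that arrived in front of e₄ above e₃⟧ = {e₉}.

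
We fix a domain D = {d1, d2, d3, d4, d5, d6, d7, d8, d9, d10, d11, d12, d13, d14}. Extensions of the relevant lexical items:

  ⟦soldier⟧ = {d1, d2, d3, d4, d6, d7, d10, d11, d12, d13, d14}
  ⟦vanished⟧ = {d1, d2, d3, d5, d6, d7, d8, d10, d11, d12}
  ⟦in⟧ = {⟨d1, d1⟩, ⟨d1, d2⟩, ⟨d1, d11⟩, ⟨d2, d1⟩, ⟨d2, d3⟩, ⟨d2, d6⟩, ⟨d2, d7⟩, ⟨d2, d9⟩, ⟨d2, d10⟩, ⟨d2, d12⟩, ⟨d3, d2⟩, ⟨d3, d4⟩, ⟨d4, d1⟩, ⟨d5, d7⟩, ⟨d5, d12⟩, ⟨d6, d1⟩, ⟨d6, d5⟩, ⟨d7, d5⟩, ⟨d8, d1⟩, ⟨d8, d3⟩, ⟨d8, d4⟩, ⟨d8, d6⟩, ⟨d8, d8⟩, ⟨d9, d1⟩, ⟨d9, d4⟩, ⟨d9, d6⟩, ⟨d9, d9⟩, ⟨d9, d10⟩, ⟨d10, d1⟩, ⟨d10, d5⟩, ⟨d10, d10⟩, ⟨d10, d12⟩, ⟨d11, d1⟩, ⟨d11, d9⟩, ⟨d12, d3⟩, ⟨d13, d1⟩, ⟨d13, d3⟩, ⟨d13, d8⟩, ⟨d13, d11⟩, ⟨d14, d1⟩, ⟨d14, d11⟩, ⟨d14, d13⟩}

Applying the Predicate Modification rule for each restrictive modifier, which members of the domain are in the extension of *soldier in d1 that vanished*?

⟦in d1⟧ = {x : ⟨x, d1⟩ ∈ ⟦in⟧} = {d1, d2, d4, d6, d8, d9, d10, d11, d13, d14}
⟦that vanished⟧ = ⟦vanished⟧ = {d1, d2, d3, d5, d6, d7, d8, d10, d11, d12}
⟦soldier⟧ = {d1, d2, d3, d4, d6, d7, d10, d11, d12, d13, d14}
… ∩ ⟦in d1⟧ = {d1, d2, d3, d4, d6, d7, d10, d11, d12, d13, d14} ∩ {d1, d2, d4, d6, d8, d9, d10, d11, d13, d14} = {d1, d2, d4, d6, d10, d11, d13, d14}
… ∩ ⟦that vanished⟧ = {d1, d2, d4, d6, d10, d11, d13, d14} ∩ {d1, d2, d3, d5, d6, d7, d8, d10, d11, d12} = {d1, d2, d6, d10, d11}
So ⟦soldier in d1 that vanished⟧ = {d1, d2, d6, d10, d11}.

{d1, d2, d6, d10, d11}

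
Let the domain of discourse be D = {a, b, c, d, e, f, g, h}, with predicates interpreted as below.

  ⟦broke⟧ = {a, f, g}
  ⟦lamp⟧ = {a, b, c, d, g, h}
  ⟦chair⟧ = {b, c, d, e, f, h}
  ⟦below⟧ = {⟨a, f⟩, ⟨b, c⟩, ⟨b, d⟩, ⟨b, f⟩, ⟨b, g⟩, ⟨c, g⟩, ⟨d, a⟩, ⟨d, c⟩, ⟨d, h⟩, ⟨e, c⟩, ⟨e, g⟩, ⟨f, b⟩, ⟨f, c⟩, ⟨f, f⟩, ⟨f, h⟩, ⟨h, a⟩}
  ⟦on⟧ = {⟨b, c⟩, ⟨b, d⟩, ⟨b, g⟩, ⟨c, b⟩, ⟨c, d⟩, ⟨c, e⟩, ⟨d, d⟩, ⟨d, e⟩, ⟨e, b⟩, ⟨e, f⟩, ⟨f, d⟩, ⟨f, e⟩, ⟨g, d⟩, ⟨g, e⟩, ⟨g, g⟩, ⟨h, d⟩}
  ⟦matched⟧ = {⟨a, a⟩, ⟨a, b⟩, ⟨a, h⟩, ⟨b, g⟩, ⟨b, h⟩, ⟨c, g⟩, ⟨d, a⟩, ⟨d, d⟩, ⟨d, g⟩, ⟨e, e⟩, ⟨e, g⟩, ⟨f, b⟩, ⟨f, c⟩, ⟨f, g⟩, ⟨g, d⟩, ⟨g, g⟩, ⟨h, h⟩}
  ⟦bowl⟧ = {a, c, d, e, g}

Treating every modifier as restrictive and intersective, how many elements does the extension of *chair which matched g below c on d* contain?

3

⟦which matched g⟧ = {x : ⟨x, g⟩ ∈ ⟦matched⟧} = {b, c, d, e, f, g}
⟦below c⟧ = {x : ⟨x, c⟩ ∈ ⟦below⟧} = {b, d, e, f}
⟦on d⟧ = {x : ⟨x, d⟩ ∈ ⟦on⟧} = {b, c, d, f, g, h}
⟦chair⟧ = {b, c, d, e, f, h}
… ∩ ⟦which matched g⟧ = {b, c, d, e, f, h} ∩ {b, c, d, e, f, g} = {b, c, d, e, f}
… ∩ ⟦below c⟧ = {b, c, d, e, f} ∩ {b, d, e, f} = {b, d, e, f}
… ∩ ⟦on d⟧ = {b, d, e, f} ∩ {b, c, d, f, g, h} = {b, d, f}
⟦chair which matched g below c on d⟧ = {b, d, f}, so the cardinality is 3.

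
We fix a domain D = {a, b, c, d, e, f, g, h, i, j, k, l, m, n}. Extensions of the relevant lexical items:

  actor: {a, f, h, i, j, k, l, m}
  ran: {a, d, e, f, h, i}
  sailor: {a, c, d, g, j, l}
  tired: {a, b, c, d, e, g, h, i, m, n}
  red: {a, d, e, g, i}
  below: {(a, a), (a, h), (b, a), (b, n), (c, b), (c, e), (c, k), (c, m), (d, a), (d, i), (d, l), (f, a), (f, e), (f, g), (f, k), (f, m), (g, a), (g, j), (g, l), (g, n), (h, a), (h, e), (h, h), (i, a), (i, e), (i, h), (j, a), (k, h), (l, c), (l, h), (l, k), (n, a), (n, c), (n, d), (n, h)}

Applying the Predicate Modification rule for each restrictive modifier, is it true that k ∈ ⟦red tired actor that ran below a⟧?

⟦that ran⟧ = ⟦ran⟧ = {a, d, e, f, h, i}
⟦below a⟧ = {x : ⟨x, a⟩ ∈ ⟦below⟧} = {a, b, d, f, g, h, i, j, n}
⟦actor⟧ = {a, f, h, i, j, k, l, m}
… ∩ ⟦that ran⟧ = {a, f, h, i, j, k, l, m} ∩ {a, d, e, f, h, i} = {a, f, h, i}
… ∩ ⟦below a⟧ = {a, f, h, i} ∩ {a, b, d, f, g, h, i, j, n} = {a, f, h, i}
… ∩ ⟦red⟧ = {a, f, h, i} ∩ {a, d, e, g, i} = {a, i}
… ∩ ⟦tired⟧ = {a, i} ∩ {a, b, c, d, e, g, h, i, m, n} = {a, i}
⟦red tired actor that ran below a⟧ = {a, i}; k ∉ this set.

no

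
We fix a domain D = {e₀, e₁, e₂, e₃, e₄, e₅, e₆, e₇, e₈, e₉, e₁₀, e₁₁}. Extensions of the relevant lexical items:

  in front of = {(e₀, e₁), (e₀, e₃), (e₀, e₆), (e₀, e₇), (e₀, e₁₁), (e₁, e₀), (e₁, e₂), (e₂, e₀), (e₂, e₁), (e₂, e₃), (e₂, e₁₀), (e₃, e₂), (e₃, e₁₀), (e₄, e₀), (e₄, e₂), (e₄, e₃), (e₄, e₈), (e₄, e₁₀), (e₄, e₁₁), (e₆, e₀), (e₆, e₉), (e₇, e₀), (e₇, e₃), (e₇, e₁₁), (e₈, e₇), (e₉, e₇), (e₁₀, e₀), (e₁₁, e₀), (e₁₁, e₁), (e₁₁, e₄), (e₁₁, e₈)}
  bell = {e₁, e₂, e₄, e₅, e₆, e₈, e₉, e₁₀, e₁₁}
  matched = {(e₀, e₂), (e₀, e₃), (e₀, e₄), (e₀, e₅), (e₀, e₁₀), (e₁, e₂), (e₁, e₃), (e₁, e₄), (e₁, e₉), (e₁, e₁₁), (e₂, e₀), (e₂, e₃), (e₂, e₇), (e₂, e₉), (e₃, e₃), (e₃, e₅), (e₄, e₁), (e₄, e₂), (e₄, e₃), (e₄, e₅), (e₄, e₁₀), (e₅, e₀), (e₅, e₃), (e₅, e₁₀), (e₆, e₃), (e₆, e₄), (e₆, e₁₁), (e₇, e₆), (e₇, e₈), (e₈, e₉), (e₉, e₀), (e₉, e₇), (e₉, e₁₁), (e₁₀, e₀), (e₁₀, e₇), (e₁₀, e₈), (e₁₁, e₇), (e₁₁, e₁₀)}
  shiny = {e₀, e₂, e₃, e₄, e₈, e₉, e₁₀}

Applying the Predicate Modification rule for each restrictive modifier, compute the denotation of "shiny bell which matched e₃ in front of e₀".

{e₂, e₄}

⟦which matched e₃⟧ = {x : ⟨x, e₃⟩ ∈ ⟦matched⟧} = {e₀, e₁, e₂, e₃, e₄, e₅, e₆}
⟦in front of e₀⟧ = {x : ⟨x, e₀⟩ ∈ ⟦in front of⟧} = {e₁, e₂, e₄, e₆, e₇, e₁₀, e₁₁}
⟦bell⟧ = {e₁, e₂, e₄, e₅, e₆, e₈, e₉, e₁₀, e₁₁}
… ∩ ⟦which matched e₃⟧ = {e₁, e₂, e₄, e₅, e₆, e₈, e₉, e₁₀, e₁₁} ∩ {e₀, e₁, e₂, e₃, e₄, e₅, e₆} = {e₁, e₂, e₄, e₅, e₆}
… ∩ ⟦in front of e₀⟧ = {e₁, e₂, e₄, e₅, e₆} ∩ {e₁, e₂, e₄, e₆, e₇, e₁₀, e₁₁} = {e₁, e₂, e₄, e₆}
… ∩ ⟦shiny⟧ = {e₁, e₂, e₄, e₆} ∩ {e₀, e₂, e₃, e₄, e₈, e₉, e₁₀} = {e₂, e₄}
So ⟦shiny bell which matched e₃ in front of e₀⟧ = {e₂, e₄}.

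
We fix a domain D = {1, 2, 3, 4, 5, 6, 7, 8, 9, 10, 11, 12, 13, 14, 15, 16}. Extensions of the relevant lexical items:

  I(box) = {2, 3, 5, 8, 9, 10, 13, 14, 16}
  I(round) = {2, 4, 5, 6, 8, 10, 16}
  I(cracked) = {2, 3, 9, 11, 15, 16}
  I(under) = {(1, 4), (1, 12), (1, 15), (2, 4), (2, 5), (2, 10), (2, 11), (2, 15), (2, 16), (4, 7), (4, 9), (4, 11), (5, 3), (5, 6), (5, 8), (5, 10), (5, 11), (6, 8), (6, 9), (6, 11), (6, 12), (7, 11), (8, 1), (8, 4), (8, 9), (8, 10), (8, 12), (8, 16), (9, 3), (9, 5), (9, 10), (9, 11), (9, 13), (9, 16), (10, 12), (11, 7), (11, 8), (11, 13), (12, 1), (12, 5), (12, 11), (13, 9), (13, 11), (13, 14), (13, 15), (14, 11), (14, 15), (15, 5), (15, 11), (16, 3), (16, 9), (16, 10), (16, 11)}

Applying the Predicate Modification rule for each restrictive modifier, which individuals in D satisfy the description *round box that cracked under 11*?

{2, 16}

⟦that cracked⟧ = ⟦cracked⟧ = {2, 3, 9, 11, 15, 16}
⟦under 11⟧ = {x : ⟨x, 11⟩ ∈ ⟦under⟧} = {2, 4, 5, 6, 7, 9, 12, 13, 14, 15, 16}
⟦box⟧ = {2, 3, 5, 8, 9, 10, 13, 14, 16}
… ∩ ⟦that cracked⟧ = {2, 3, 5, 8, 9, 10, 13, 14, 16} ∩ {2, 3, 9, 11, 15, 16} = {2, 3, 9, 16}
… ∩ ⟦under 11⟧ = {2, 3, 9, 16} ∩ {2, 4, 5, 6, 7, 9, 12, 13, 14, 15, 16} = {2, 9, 16}
… ∩ ⟦round⟧ = {2, 9, 16} ∩ {2, 4, 5, 6, 8, 10, 16} = {2, 16}
So ⟦round box that cracked under 11⟧ = {2, 16}.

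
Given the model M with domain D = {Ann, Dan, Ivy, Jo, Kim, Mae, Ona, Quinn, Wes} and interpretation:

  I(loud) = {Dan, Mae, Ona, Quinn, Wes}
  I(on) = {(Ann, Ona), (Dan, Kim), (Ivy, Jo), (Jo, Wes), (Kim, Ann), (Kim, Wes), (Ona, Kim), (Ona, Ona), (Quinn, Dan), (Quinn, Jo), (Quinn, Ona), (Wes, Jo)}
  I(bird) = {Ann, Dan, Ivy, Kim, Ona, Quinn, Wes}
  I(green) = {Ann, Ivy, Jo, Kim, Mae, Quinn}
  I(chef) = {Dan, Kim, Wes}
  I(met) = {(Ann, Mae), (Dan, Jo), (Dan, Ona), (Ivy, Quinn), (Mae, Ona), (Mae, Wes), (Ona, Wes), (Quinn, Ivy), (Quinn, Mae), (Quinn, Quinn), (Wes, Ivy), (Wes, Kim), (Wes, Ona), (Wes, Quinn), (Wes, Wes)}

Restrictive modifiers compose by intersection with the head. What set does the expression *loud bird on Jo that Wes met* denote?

⟦on Jo⟧ = {x : ⟨x, Jo⟩ ∈ ⟦on⟧} = {Ivy, Quinn, Wes}
⟦that Wes met⟧ = {x : ⟨Wes, x⟩ ∈ ⟦met⟧} = {Ivy, Kim, Ona, Quinn, Wes}
⟦bird⟧ = {Ann, Dan, Ivy, Kim, Ona, Quinn, Wes}
… ∩ ⟦on Jo⟧ = {Ann, Dan, Ivy, Kim, Ona, Quinn, Wes} ∩ {Ivy, Quinn, Wes} = {Ivy, Quinn, Wes}
… ∩ ⟦that Wes met⟧ = {Ivy, Quinn, Wes} ∩ {Ivy, Kim, Ona, Quinn, Wes} = {Ivy, Quinn, Wes}
… ∩ ⟦loud⟧ = {Ivy, Quinn, Wes} ∩ {Dan, Mae, Ona, Quinn, Wes} = {Quinn, Wes}
So ⟦loud bird on Jo that Wes met⟧ = {Quinn, Wes}.

{Quinn, Wes}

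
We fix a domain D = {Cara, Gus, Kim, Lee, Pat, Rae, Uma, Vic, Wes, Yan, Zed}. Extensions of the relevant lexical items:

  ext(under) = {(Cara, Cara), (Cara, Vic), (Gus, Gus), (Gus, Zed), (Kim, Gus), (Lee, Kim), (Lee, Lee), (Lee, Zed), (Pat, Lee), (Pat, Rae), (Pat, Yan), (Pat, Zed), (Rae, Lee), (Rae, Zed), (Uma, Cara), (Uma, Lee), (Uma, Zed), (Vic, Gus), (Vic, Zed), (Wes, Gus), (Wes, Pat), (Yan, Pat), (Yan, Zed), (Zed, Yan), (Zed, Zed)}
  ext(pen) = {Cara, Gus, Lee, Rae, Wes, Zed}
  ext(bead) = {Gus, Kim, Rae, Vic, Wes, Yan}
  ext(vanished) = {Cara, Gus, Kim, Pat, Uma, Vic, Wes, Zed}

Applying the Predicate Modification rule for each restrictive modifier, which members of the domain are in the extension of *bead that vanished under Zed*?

⟦that vanished⟧ = ⟦vanished⟧ = {Cara, Gus, Kim, Pat, Uma, Vic, Wes, Zed}
⟦under Zed⟧ = {x : ⟨x, Zed⟩ ∈ ⟦under⟧} = {Gus, Lee, Pat, Rae, Uma, Vic, Yan, Zed}
⟦bead⟧ = {Gus, Kim, Rae, Vic, Wes, Yan}
… ∩ ⟦that vanished⟧ = {Gus, Kim, Rae, Vic, Wes, Yan} ∩ {Cara, Gus, Kim, Pat, Uma, Vic, Wes, Zed} = {Gus, Kim, Vic, Wes}
… ∩ ⟦under Zed⟧ = {Gus, Kim, Vic, Wes} ∩ {Gus, Lee, Pat, Rae, Uma, Vic, Yan, Zed} = {Gus, Vic}
So ⟦bead that vanished under Zed⟧ = {Gus, Vic}.

{Gus, Vic}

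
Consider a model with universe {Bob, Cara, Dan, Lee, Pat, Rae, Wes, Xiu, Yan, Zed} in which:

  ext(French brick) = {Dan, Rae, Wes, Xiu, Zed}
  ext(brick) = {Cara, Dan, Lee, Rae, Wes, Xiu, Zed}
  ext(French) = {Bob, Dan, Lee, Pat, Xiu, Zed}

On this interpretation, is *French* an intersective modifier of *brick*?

no

⟦French⟧ ∩ ⟦brick⟧ = {Bob, Dan, Lee, Pat, Xiu, Zed} ∩ {Cara, Dan, Lee, Rae, Wes, Xiu, Zed} = {Dan, Lee, Xiu, Zed}
Observed ⟦French brick⟧ = {Dan, Rae, Wes, Xiu, Zed}.
These differ, so the modifier is not intersective in this model.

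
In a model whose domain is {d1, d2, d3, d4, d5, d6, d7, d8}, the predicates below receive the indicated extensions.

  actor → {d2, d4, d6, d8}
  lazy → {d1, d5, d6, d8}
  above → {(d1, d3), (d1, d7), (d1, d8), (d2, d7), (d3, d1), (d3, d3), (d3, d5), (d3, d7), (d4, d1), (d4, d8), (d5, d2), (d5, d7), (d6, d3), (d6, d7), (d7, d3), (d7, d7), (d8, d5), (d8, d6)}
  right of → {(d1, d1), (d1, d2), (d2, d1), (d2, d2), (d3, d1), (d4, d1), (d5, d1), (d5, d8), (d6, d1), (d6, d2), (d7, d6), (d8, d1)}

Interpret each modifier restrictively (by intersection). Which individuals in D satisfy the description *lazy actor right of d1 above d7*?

⟦right of d1⟧ = {x : ⟨x, d1⟩ ∈ ⟦right of⟧} = {d1, d2, d3, d4, d5, d6, d8}
⟦above d7⟧ = {x : ⟨x, d7⟩ ∈ ⟦above⟧} = {d1, d2, d3, d5, d6, d7}
⟦actor⟧ = {d2, d4, d6, d8}
… ∩ ⟦right of d1⟧ = {d2, d4, d6, d8} ∩ {d1, d2, d3, d4, d5, d6, d8} = {d2, d4, d6, d8}
… ∩ ⟦above d7⟧ = {d2, d4, d6, d8} ∩ {d1, d2, d3, d5, d6, d7} = {d2, d6}
… ∩ ⟦lazy⟧ = {d2, d6} ∩ {d1, d5, d6, d8} = {d6}
So ⟦lazy actor right of d1 above d7⟧ = {d6}.

{d6}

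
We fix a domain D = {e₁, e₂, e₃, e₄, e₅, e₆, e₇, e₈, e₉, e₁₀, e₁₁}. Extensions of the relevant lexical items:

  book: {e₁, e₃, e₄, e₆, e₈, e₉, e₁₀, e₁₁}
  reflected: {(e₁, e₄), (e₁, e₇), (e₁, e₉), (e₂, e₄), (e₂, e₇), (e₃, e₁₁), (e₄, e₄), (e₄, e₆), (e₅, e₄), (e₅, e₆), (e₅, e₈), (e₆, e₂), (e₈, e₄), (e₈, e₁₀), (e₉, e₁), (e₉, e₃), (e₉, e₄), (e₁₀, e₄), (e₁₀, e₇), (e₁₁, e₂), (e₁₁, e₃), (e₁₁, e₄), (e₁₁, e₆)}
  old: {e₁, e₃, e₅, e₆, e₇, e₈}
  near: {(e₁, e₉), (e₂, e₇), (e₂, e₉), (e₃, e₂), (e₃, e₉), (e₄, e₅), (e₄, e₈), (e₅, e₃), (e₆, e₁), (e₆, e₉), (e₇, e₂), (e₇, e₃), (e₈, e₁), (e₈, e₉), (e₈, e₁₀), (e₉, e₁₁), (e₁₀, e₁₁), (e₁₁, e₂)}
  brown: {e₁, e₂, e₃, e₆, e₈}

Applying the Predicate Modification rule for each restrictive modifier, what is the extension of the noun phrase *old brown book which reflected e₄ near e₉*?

⟦which reflected e₄⟧ = {x : ⟨x, e₄⟩ ∈ ⟦reflected⟧} = {e₁, e₂, e₄, e₅, e₈, e₉, e₁₀, e₁₁}
⟦near e₉⟧ = {x : ⟨x, e₉⟩ ∈ ⟦near⟧} = {e₁, e₂, e₃, e₆, e₈}
⟦book⟧ = {e₁, e₃, e₄, e₆, e₈, e₉, e₁₀, e₁₁}
… ∩ ⟦which reflected e₄⟧ = {e₁, e₃, e₄, e₆, e₈, e₉, e₁₀, e₁₁} ∩ {e₁, e₂, e₄, e₅, e₈, e₉, e₁₀, e₁₁} = {e₁, e₄, e₈, e₉, e₁₀, e₁₁}
… ∩ ⟦near e₉⟧ = {e₁, e₄, e₈, e₉, e₁₀, e₁₁} ∩ {e₁, e₂, e₃, e₆, e₈} = {e₁, e₈}
… ∩ ⟦old⟧ = {e₁, e₈} ∩ {e₁, e₃, e₅, e₆, e₇, e₈} = {e₁, e₈}
… ∩ ⟦brown⟧ = {e₁, e₈} ∩ {e₁, e₂, e₃, e₆, e₈} = {e₁, e₈}
So ⟦old brown book which reflected e₄ near e₉⟧ = {e₁, e₈}.

{e₁, e₈}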